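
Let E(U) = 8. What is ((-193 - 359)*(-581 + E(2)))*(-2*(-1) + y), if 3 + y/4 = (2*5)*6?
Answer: 72748080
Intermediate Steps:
y = 228 (y = -12 + 4*((2*5)*6) = -12 + 4*(10*6) = -12 + 4*60 = -12 + 240 = 228)
((-193 - 359)*(-581 + E(2)))*(-2*(-1) + y) = ((-193 - 359)*(-581 + 8))*(-2*(-1) + 228) = (-552*(-573))*(2 + 228) = 316296*230 = 72748080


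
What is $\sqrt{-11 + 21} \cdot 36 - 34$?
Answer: $-34 + 36 \sqrt{10} \approx 79.842$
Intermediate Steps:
$\sqrt{-11 + 21} \cdot 36 - 34 = \sqrt{10} \cdot 36 - 34 = 36 \sqrt{10} - 34 = -34 + 36 \sqrt{10}$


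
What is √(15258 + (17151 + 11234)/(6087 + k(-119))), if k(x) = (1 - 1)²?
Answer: √565505619297/6087 ≈ 123.54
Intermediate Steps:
k(x) = 0 (k(x) = 0² = 0)
√(15258 + (17151 + 11234)/(6087 + k(-119))) = √(15258 + (17151 + 11234)/(6087 + 0)) = √(15258 + 28385/6087) = √(92903831/6087) = √565505619297/6087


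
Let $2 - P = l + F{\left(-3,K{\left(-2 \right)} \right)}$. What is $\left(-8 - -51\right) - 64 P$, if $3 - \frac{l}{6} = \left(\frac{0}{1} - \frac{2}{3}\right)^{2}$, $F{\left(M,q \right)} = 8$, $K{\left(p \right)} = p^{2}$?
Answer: $\frac{4225}{3} \approx 1408.3$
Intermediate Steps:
$l = \frac{46}{3}$ ($l = 18 - 6 \left(\frac{0}{1} - \frac{2}{3}\right)^{2} = 18 - 6 \left(0 \cdot 1 - \frac{2}{3}\right)^{2} = 18 - 6 \left(0 - \frac{2}{3}\right)^{2} = 18 - 6 \left(- \frac{2}{3}\right)^{2} = 18 - \frac{8}{3} = \frac{46}{3} \approx 15.333$)
$P = - \frac{64}{3}$ ($P = 2 - \left(\frac{46}{3} + 8\right) = 2 - \frac{70}{3} = - \frac{64}{3} \approx -21.333$)
$\left(-8 - -51\right) - 64 P = \left(-8 - -51\right) - - \frac{4096}{3} = \left(-8 + 51\right) + \frac{4096}{3} = 43 + \frac{4096}{3} = \frac{4225}{3}$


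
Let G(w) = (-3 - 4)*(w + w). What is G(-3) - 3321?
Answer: -3279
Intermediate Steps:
G(w) = -14*w
G(-3) - 3321 = -14*(-3) - 3321 = 42 - 3321 = -3279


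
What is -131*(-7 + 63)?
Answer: -7336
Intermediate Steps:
-131*(-7 + 63) = -131*56 = -7336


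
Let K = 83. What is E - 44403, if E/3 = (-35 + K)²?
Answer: -37491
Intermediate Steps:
E = 6912 (E = 3*(-35 + 83)² = 3*48² = 3*2304 = 6912)
E - 44403 = 6912 - 44403 = -37491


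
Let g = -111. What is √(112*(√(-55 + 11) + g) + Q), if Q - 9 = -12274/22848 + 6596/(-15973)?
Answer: √(-89464604609854698 + 1613019304802304*I*√11)/2683464 ≈ 3.3311 + 111.51*I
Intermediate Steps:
Q = 86405939/10733856 (Q = 9 + (-12274/22848 + 6596/(-15973)) = 9 + (-12274*1/22848 + 6596*(-1/15973)) = 9 + (-361/672 - 6596/15973) = 9 - 10198765/10733856 = 86405939/10733856 ≈ 8.0499)
√(112*(√(-55 + 11) + g) + Q) = √(112*(√(-55 + 11) - 111) + 86405939/10733856) = √(112*(√(-44) - 111) + 86405939/10733856) = √(112*(2*I*√11 - 111) + 86405939/10733856) = √(112*(-111 + 2*I*√11) + 86405939/10733856) = √((-12432 + 224*I*√11) + 86405939/10733856) = √(-133356891853/10733856 + 224*I*√11)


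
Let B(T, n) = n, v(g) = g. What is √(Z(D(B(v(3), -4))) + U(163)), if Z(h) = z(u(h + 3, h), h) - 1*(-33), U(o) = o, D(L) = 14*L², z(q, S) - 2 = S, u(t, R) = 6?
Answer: √422 ≈ 20.543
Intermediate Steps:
z(q, S) = 2 + S
Z(h) = 35 + h (Z(h) = (2 + h) - 1*(-33) = (2 + h) + 33 = 35 + h)
√(Z(D(B(v(3), -4))) + U(163)) = √((35 + 14*(-4)²) + 163) = √((35 + 14*16) + 163) = √((35 + 224) + 163) = √(259 + 163) = √422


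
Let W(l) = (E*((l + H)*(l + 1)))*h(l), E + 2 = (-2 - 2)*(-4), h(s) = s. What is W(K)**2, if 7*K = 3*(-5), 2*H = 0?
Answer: 12960000/2401 ≈ 5397.8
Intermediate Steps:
H = 0 (H = (1/2)*0 = 0)
K = -15/7 (K = (3*(-5))/7 = (1/7)*(-15) = -15/7 ≈ -2.1429)
E = 14 (E = -2 + (-2 - 2)*(-4) = -2 - 4*(-4) = -2 + 16 = 14)
W(l) = 14*l**2*(1 + l) (W(l) = (14*((l + 0)*(l + 1)))*l = (14*(l*(1 + l)))*l = (14*l*(1 + l))*l = 14*l**2*(1 + l))
W(K)**2 = (14*(-15/7)**2*(1 - 15/7))**2 = (14*(225/49)*(-8/7))**2 = (-3600/49)**2 = 12960000/2401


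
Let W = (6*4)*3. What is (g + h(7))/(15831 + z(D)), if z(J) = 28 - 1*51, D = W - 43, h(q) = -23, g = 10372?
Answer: 10349/15808 ≈ 0.65467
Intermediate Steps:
W = 72 (W = 24*3 = 72)
D = 29 (D = 72 - 43 = 29)
z(J) = -23 (z(J) = 28 - 51 = -23)
(g + h(7))/(15831 + z(D)) = (10372 - 23)/(15831 - 23) = 10349/15808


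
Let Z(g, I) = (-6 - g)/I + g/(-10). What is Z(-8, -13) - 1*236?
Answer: -15298/65 ≈ -235.35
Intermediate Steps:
Z(g, I) = -g/10 + (-6 - g)/I (Z(g, I) = (-6 - g)/I + g*(-⅒) = (-6 - g)/I - g/10 = -g/10 + (-6 - g)/I)
Z(-8, -13) - 1*236 = (-6 - 1*(-8) - ⅒*(-13)*(-8))/(-13) - 1*236 = -(-6 + 8 - 52/5)/13 - 236 = -1/13*(-42/5) - 236 = 42/65 - 236 = -15298/65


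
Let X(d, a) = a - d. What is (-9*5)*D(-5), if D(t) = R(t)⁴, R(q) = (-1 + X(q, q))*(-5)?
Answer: -28125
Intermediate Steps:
R(q) = 5 (R(q) = (-1 + (q - q))*(-5) = (-1 + 0)*(-5) = -1*(-5) = 5)
D(t) = 625 (D(t) = 5⁴ = 625)
(-9*5)*D(-5) = -9*5*625 = -45*625 = -28125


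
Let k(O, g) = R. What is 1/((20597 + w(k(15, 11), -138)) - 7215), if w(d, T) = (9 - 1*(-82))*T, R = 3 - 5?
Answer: 1/824 ≈ 0.0012136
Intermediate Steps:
R = -2
k(O, g) = -2
w(d, T) = 91*T (w(d, T) = (9 + 82)*T = 91*T)
1/((20597 + w(k(15, 11), -138)) - 7215) = 1/((20597 + 91*(-138)) - 7215) = 1/((20597 - 12558) - 7215) = 1/(8039 - 7215) = 1/824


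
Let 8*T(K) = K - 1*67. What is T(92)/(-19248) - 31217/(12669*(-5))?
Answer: 1601778301/3251372160 ≈ 0.49265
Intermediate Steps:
T(K) = -67/8 + K/8 (T(K) = (K - 1*67)/8 = (K - 67)/8 = (-67 + K)/8 = -67/8 + K/8)
T(92)/(-19248) - 31217/(12669*(-5)) = (-67/8 + (⅛)*92)/(-19248) - 31217/(12669*(-5)) = (-67/8 + 23/2)*(-1/19248) - 31217/(-63345) = (25/8)*(-1/19248) - 31217*(-1/63345) = -25/153984 + 31217/63345 = 1601778301/3251372160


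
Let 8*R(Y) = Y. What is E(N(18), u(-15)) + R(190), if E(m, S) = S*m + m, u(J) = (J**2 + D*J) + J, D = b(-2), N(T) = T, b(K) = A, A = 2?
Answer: 13127/4 ≈ 3281.8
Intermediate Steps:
b(K) = 2
R(Y) = Y/8
D = 2
u(J) = J**2 + 3*J (u(J) = (J**2 + 2*J) + J = J**2 + 3*J)
E(m, S) = m + S*m
E(N(18), u(-15)) + R(190) = 18*(1 - 15*(3 - 15)) + (1/8)*190 = 18*(1 - 15*(-12)) + 95/4 = 18*(1 + 180) + 95/4 = 18*181 + 95/4 = 3258 + 95/4 = 13127/4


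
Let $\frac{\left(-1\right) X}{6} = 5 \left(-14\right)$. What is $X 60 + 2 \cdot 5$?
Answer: $25210$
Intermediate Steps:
$X = 420$ ($X = - 6 \cdot 5 \left(-14\right) = \left(-6\right) \left(-70\right) = 420$)
$X 60 + 2 \cdot 5 = 420 \cdot 60 + 2 \cdot 5 = 25200 + 10 = 25210$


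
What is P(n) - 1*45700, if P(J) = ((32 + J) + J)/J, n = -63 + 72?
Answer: -411250/9 ≈ -45694.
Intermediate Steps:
n = 9
P(J) = (32 + 2*J)/J
P(n) - 1*45700 = (2 + 32/9) - 1*45700 = (2 + 32*(⅑)) - 45700 = (2 + 32/9) - 45700 = 50/9 - 45700 = -411250/9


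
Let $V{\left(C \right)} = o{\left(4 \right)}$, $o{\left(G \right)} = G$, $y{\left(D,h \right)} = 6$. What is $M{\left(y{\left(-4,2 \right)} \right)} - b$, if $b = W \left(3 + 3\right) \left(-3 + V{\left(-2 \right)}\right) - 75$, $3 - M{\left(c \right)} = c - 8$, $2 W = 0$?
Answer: $80$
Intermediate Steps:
$W = 0$ ($W = \frac{1}{2} \cdot 0 = 0$)
$V{\left(C \right)} = 4$
$M{\left(c \right)} = 11 - c$ ($M{\left(c \right)} = 3 - \left(c - 8\right) = 3 - \left(-8 + c\right) = 11 - c$)
$b = -75$ ($b = 0 \left(3 + 3\right) \left(-3 + 4\right) - 75 = 0 \cdot 6 \cdot 1 - 75 = 0 \cdot 1 - 75 = 0 - 75 = -75$)
$M{\left(y{\left(-4,2 \right)} \right)} - b = \left(11 - 6\right) - -75 = \left(11 - 6\right) + 75 = 5 + 75 = 80$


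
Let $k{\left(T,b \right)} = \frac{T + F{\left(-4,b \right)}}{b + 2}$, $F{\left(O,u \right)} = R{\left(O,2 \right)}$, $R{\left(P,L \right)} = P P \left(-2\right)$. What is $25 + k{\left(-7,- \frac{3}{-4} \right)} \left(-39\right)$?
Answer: $\frac{6359}{11} \approx 578.09$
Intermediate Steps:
$R{\left(P,L \right)} = - 2 P^{2}$ ($R{\left(P,L \right)} = P^{2} \left(-2\right) = - 2 P^{2}$)
$F{\left(O,u \right)} = - 2 O^{2}$
$k{\left(T,b \right)} = \frac{-32 + T}{2 + b}$ ($k{\left(T,b \right)} = \frac{T - 2 \left(-4\right)^{2}}{b + 2} = \frac{T - 32}{2 + b} = \frac{-32 + T}{2 + b}$)
$25 + k{\left(-7,- \frac{3}{-4} \right)} \left(-39\right) = 25 + \frac{-32 - 7}{2 - \frac{3}{-4}} \left(-39\right) = 25 + \frac{1}{2 - - \frac{3}{4}} \left(-39\right) \left(-39\right) = 25 + \frac{1}{2 + \frac{3}{4}} \left(-39\right) \left(-39\right) = 25 + \frac{1}{\frac{11}{4}} \left(-39\right) \left(-39\right) = 25 + \frac{4}{11} \left(-39\right) \left(-39\right) = 25 - - \frac{6084}{11} = 25 + \frac{6084}{11} = \frac{6359}{11}$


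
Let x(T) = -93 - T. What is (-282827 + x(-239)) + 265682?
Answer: -16999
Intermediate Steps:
(-282827 + x(-239)) + 265682 = (-282827 + (-93 - 1*(-239))) + 265682 = (-282827 + (-93 + 239)) + 265682 = (-282827 + 146) + 265682 = -282681 + 265682 = -16999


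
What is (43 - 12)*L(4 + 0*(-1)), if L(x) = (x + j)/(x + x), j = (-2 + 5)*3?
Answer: 403/8 ≈ 50.375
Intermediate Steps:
j = 9 (j = 3*3 = 9)
L(x) = (9 + x)/(2*x) (L(x) = (x + 9)/(x + x) = (9 + x)/((2*x)) = (1/(2*x))*(9 + x) = (9 + x)/(2*x))
(43 - 12)*L(4 + 0*(-1)) = (43 - 12)*((9 + (4 + 0*(-1)))/(2*(4 + 0*(-1)))) = 31*((9 + (4 + 0))/(2*(4 + 0))) = 31*((1/2)*(9 + 4)/4) = 31*((1/2)*(1/4)*13) = 31*(13/8) = 403/8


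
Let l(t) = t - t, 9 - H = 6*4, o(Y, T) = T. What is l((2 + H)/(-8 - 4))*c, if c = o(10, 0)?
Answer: 0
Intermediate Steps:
H = -15 (H = 9 - 6*4 = 9 - 1*24 = 9 - 24 = -15)
l(t) = 0
c = 0
l((2 + H)/(-8 - 4))*c = 0*0 = 0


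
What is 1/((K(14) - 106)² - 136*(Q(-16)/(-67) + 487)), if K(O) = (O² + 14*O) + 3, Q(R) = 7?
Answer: 67/1159315 ≈ 5.7793e-5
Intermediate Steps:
K(O) = 3 + O² + 14*O
1/((K(14) - 106)² - 136*(Q(-16)/(-67) + 487)) = 1/(((3 + 14² + 14*14) - 106)² - 136*(7/(-67) + 487)) = 1/(((3 + 196 + 196) - 106)² - 136*(7*(-1/67) + 487)) = 1/((395 - 106)² - 136*(-7/67 + 487)) = 1/(289² - 136*32622/67) = 1/(83521 - 4436592/67) = 1/(1159315/67) = 67/1159315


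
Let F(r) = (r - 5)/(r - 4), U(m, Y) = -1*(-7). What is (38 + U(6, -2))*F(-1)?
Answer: 54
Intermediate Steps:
U(m, Y) = 7
F(r) = (-5 + r)/(-4 + r)
(38 + U(6, -2))*F(-1) = (38 + 7)*((-5 - 1)/(-4 - 1)) = 45*(-6/(-5)) = 45*(-1/5*(-6)) = 45*(6/5) = 54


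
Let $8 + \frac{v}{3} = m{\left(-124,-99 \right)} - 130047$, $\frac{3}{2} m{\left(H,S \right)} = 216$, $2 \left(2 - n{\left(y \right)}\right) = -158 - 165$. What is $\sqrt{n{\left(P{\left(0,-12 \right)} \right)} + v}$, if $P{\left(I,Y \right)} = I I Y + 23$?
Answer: $\frac{9 i \sqrt{19238}}{2} \approx 624.16 i$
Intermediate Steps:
$P{\left(I,Y \right)} = 23 + Y I^{2}$ ($P{\left(I,Y \right)} = I^{2} Y + 23 = Y I^{2} + 23 = 23 + Y I^{2}$)
$n{\left(y \right)} = \frac{327}{2}$ ($n{\left(y \right)} = 2 - \frac{-158 - 165}{2} = 2 - - \frac{323}{2} = 2 + \frac{323}{2} = \frac{327}{2}$)
$m{\left(H,S \right)} = 144$ ($m{\left(H,S \right)} = \frac{2}{3} \cdot 216 = 144$)
$v = -389733$ ($v = -24 + 3 \left(144 - 130047\right) = -24 + 3 \left(-129903\right) = -24 - 389709 = -389733$)
$\sqrt{n{\left(P{\left(0,-12 \right)} \right)} + v} = \sqrt{\frac{327}{2} - 389733} = \sqrt{- \frac{779139}{2}} = \frac{9 i \sqrt{19238}}{2}$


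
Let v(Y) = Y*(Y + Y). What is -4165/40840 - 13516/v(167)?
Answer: -78430881/227797352 ≈ -0.34430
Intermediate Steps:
v(Y) = 2*Y**2 (v(Y) = Y*(2*Y) = 2*Y**2)
-4165/40840 - 13516/v(167) = -4165/40840 - 13516/(2*167**2) = -4165*1/40840 - 13516/(2*27889) = -833/8168 - 13516/55778 = -833/8168 - 13516*1/55778 = -833/8168 - 6758/27889 = -78430881/227797352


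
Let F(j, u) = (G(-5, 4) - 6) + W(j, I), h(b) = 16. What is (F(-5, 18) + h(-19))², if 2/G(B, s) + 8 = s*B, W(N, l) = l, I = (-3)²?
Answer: 70225/196 ≈ 358.29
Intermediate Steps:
I = 9
G(B, s) = 2/(-8 + B*s) (G(B, s) = 2/(-8 + s*B) = 2/(-8 + B*s))
F(j, u) = 41/14 (F(j, u) = (2/(-8 - 5*4) - 6) + 9 = (2/(-8 - 20) - 6) + 9 = (2/(-28) - 6) + 9 = (2*(-1/28) - 6) + 9 = (-1/14 - 6) + 9 = -85/14 + 9 = 41/14)
(F(-5, 18) + h(-19))² = (41/14 + 16)² = (265/14)² = 70225/196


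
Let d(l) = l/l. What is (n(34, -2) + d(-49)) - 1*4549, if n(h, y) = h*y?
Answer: -4616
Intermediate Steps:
d(l) = 1
(n(34, -2) + d(-49)) - 1*4549 = (34*(-2) + 1) - 1*4549 = (-68 + 1) - 4549 = -67 - 4549 = -4616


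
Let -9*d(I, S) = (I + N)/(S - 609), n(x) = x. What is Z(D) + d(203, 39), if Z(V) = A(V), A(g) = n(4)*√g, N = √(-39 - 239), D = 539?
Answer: 203/5130 + 28*√11 + I*√278/5130 ≈ 92.905 + 0.0032502*I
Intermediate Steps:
N = I*√278 (N = √(-278) = I*√278 ≈ 16.673*I)
A(g) = 4*√g
Z(V) = 4*√V
d(I, S) = -(I + I*√278)/(9*(-609 + S)) (d(I, S) = -(I + I*√278)/(9*(S - 609)) = -(I + I*√278)/(9*(-609 + S)))
Z(D) + d(203, 39) = 4*√539 + (-1*203 - I*√278)/(9*(-609 + 39)) = 4*(7*√11) + (⅑)*(-203 - I*√278)/(-570) = 28*√11 + (⅑)*(-1/570)*(-203 - I*√278) = 28*√11 + (203/5130 + I*√278/5130) = 203/5130 + 28*√11 + I*√278/5130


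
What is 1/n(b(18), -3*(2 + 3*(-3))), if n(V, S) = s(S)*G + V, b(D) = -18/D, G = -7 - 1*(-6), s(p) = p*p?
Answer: -1/442 ≈ -0.0022624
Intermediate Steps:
s(p) = p²
G = -1 (G = -7 + 6 = -1)
n(V, S) = V - S² (n(V, S) = S²*(-1) + V = -S² + V = V - S²)
1/n(b(18), -3*(2 + 3*(-3))) = 1/(-18/18 - (-3*(2 + 3*(-3)))²) = 1/(-18*1/18 - (-3*(2 - 9))²) = 1/(-1 - (-3*(-7))²) = 1/(-1 - 1*21²) = 1/(-1 - 1*441) = 1/(-1 - 441) = 1/(-442) = -1/442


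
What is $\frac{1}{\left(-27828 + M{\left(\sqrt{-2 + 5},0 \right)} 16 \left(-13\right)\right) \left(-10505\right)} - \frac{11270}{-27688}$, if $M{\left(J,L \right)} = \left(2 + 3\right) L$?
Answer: $\frac{102956078609}{252941249385} \approx 0.40704$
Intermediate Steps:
$M{\left(J,L \right)} = 5 L$
$\frac{1}{\left(-27828 + M{\left(\sqrt{-2 + 5},0 \right)} 16 \left(-13\right)\right) \left(-10505\right)} - \frac{11270}{-27688} = \frac{1}{\left(-27828 + 5 \cdot 0 \cdot 16 \left(-13\right)\right) \left(-10505\right)} - \frac{11270}{-27688} = \frac{1}{-27828 + 0 \left(-208\right)} \left(- \frac{1}{10505}\right) - - \frac{5635}{13844} = \frac{1}{-27828 + 0} \left(- \frac{1}{10505}\right) + \frac{5635}{13844} = \frac{1}{-27828} \left(- \frac{1}{10505}\right) + \frac{5635}{13844} = \left(- \frac{1}{27828}\right) \left(- \frac{1}{10505}\right) + \frac{5635}{13844} = \frac{1}{292333140} + \frac{5635}{13844} = \frac{102956078609}{252941249385}$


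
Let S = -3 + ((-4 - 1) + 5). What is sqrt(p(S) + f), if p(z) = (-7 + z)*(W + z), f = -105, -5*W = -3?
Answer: 9*I ≈ 9.0*I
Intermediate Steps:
W = 3/5 (W = -1/5*(-3) = 3/5 ≈ 0.60000)
S = -3 (S = -3 + (-5 + 5) = -3 + 0 = -3)
p(z) = (-7 + z)*(3/5 + z)
sqrt(p(S) + f) = sqrt((-21/5 + (-3)**2 - 32/5*(-3)) - 105) = sqrt((-21/5 + 9 + 96/5) - 105) = sqrt(24 - 105) = sqrt(-81) = 9*I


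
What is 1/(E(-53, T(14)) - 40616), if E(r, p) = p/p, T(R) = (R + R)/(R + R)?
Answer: -1/40615 ≈ -2.4621e-5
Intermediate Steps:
T(R) = 1 (T(R) = (2*R)/((2*R)) = (2*R)*(1/(2*R)) = 1)
E(r, p) = 1
1/(E(-53, T(14)) - 40616) = 1/(1 - 40616) = 1/(-40615) = -1/40615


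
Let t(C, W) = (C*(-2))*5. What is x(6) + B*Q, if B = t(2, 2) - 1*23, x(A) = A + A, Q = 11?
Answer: -461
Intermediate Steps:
t(C, W) = -10*C (t(C, W) = -2*C*5 = -10*C)
x(A) = 2*A
B = -43 (B = -10*2 - 1*23 = -20 - 23 = -43)
x(6) + B*Q = 2*6 - 43*11 = 12 - 473 = -461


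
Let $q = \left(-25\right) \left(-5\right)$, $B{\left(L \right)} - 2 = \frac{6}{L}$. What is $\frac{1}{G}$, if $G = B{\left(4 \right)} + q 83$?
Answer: $\frac{2}{20757} \approx 9.6353 \cdot 10^{-5}$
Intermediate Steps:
$B{\left(L \right)} = 2 + \frac{6}{L}$
$q = 125$
$G = \frac{20757}{2}$ ($G = \left(2 + \frac{6}{4}\right) + 125 \cdot 83 = \left(2 + 6 \cdot \frac{1}{4}\right) + 10375 = \left(2 + \frac{3}{2}\right) + 10375 = \frac{7}{2} + 10375 = \frac{20757}{2} \approx 10379.0$)
$\frac{1}{G} = \frac{1}{\frac{20757}{2}} = \frac{2}{20757}$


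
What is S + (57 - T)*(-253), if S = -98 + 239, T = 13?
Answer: -10991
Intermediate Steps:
S = 141
S + (57 - T)*(-253) = 141 + (57 - 1*13)*(-253) = 141 + (57 - 13)*(-253) = 141 + 44*(-253) = 141 - 11132 = -10991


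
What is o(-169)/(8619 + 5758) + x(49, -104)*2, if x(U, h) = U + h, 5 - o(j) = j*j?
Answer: -146366/1307 ≈ -111.99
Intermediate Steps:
o(j) = 5 - j² (o(j) = 5 - j*j = 5 - j²)
o(-169)/(8619 + 5758) + x(49, -104)*2 = (5 - 1*(-169)²)/(8619 + 5758) + (49 - 104)*2 = (5 - 1*28561)/14377 - 55*2 = (5 - 28561)*(1/14377) - 110 = -28556*1/14377 - 110 = -2596/1307 - 110 = -146366/1307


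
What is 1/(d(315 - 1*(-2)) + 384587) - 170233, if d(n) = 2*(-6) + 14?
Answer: -65469739236/384589 ≈ -1.7023e+5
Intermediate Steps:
d(n) = 2 (d(n) = -12 + 14 = 2)
1/(d(315 - 1*(-2)) + 384587) - 170233 = 1/(2 + 384587) - 170233 = 1/384589 - 170233 = -65469739236/384589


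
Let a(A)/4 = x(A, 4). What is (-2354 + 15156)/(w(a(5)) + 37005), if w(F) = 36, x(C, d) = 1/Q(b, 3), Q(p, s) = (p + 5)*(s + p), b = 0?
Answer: 12802/37041 ≈ 0.34562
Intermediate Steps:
Q(p, s) = (5 + p)*(p + s)
x(C, d) = 1/15 (x(C, d) = 1/(0² + 5*0 + 5*3 + 0*3) = 1/(0 + 0 + 15 + 0) = 1/15)
a(A) = 4/15 (a(A) = 4*(1/15) = 4/15)
(-2354 + 15156)/(w(a(5)) + 37005) = (-2354 + 15156)/(36 + 37005) = 12802/37041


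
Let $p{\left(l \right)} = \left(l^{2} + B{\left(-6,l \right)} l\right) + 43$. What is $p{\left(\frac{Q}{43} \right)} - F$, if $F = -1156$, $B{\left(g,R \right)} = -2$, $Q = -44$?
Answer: $\frac{2222671}{1849} \approx 1202.1$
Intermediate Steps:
$p{\left(l \right)} = 43 + l^{2} - 2 l$ ($p{\left(l \right)} = \left(l^{2} - 2 l\right) + 43 = 43 + l^{2} - 2 l$)
$p{\left(\frac{Q}{43} \right)} - F = \left(43 + \left(- \frac{44}{43}\right)^{2} - 2 \left(- \frac{44}{43}\right)\right) - -1156 = \left(43 + \left(\left(-44\right) \frac{1}{43}\right)^{2} - 2 \left(\left(-44\right) \frac{1}{43}\right)\right) + 1156 = \left(43 + \left(- \frac{44}{43}\right)^{2} - - \frac{88}{43}\right) + 1156 = \left(43 + \frac{1936}{1849} + \frac{88}{43}\right) + 1156 = \frac{85227}{1849} + 1156 = \frac{2222671}{1849}$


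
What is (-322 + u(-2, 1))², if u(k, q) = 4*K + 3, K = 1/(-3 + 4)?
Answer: 99225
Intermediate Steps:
K = 1 (K = 1/1 = 1)
u(k, q) = 7 (u(k, q) = 4*1 + 3 = 4 + 3 = 7)
(-322 + u(-2, 1))² = (-322 + 7)² = (-315)² = 99225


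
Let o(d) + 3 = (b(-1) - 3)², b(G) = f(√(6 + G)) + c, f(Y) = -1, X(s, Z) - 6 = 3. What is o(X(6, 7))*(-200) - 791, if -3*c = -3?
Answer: -1991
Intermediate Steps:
X(s, Z) = 9 (X(s, Z) = 6 + 3 = 9)
c = 1 (c = -⅓*(-3) = 1)
b(G) = 0 (b(G) = -1 + 1 = 0)
o(d) = 6 (o(d) = -3 + (0 - 3)² = -3 + (-3)² = -3 + 9 = 6)
o(X(6, 7))*(-200) - 791 = 6*(-200) - 791 = -1200 - 791 = -1991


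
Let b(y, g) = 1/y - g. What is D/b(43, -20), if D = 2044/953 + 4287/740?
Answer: 240717053/607194420 ≈ 0.39644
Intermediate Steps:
D = 5598071/705220 (D = 2044*(1/953) + 4287*(1/740) = 2044/953 + 4287/740 = 5598071/705220 ≈ 7.9380)
D/b(43, -20) = 5598071/(705220*(1/43 - 1*(-20))) = 5598071/(705220*(1/43 + 20)) = 5598071/(705220*(861/43)) = (5598071/705220)*(43/861) = 240717053/607194420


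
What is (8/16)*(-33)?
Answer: -33/2 ≈ -16.500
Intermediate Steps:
(8/16)*(-33) = (8*(1/16))*(-33) = (½)*(-33) = -33/2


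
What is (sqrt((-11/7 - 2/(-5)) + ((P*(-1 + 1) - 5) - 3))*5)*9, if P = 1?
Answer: 9*I*sqrt(11235)/7 ≈ 136.28*I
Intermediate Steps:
(sqrt((-11/7 - 2/(-5)) + ((P*(-1 + 1) - 5) - 3))*5)*9 = (sqrt((-11/7 - 2/(-5)) + ((1*(-1 + 1) - 5) - 3))*5)*9 = (sqrt((-11*1/7 - 2*(-1/5)) + ((1*0 - 5) - 3))*5)*9 = (sqrt((-11/7 + 2/5) + ((0 - 5) - 3))*5)*9 = (sqrt(-41/35 + (-5 - 3))*5)*9 = (sqrt(-41/35 - 8)*5)*9 = (sqrt(-321/35)*5)*9 = ((I*sqrt(11235)/35)*5)*9 = (I*sqrt(11235)/7)*9 = 9*I*sqrt(11235)/7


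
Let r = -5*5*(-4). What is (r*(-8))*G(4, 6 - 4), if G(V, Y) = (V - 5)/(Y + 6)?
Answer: 100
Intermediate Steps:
G(V, Y) = (-5 + V)/(6 + Y)
r = 100 (r = -25*(-4) = 100)
(r*(-8))*G(4, 6 - 4) = (100*(-8))*((-5 + 4)/(6 + (6 - 4))) = -800*(-1)/(6 + 2) = -800*(-1)/8 = -100*(-1) = -800*(-⅛) = 100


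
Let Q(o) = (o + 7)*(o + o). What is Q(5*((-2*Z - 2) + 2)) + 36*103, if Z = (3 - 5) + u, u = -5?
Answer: 14488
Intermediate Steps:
Z = -7 (Z = (3 - 5) - 5 = -2 - 5 = -7)
Q(o) = 2*o*(7 + o) (Q(o) = (7 + o)*(2*o) = 2*o*(7 + o))
Q(5*((-2*Z - 2) + 2)) + 36*103 = 2*(5*((-2*(-7) - 2) + 2))*(7 + 5*((-2*(-7) - 2) + 2)) + 36*103 = 2*(5*((14 - 2) + 2))*(7 + 5*((14 - 2) + 2)) + 3708 = 2*(5*(12 + 2))*(7 + 5*(12 + 2)) + 3708 = 2*(5*14)*(7 + 5*14) + 3708 = 2*70*(7 + 70) + 3708 = 2*70*77 + 3708 = 10780 + 3708 = 14488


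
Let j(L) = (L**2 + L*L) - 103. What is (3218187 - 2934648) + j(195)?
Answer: 359486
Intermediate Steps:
j(L) = -103 + 2*L**2 (j(L) = (L**2 + L**2) - 103 = 2*L**2 - 103 = -103 + 2*L**2)
(3218187 - 2934648) + j(195) = (3218187 - 2934648) + (-103 + 2*195**2) = 283539 + (-103 + 2*38025) = 283539 + (-103 + 76050) = 283539 + 75947 = 359486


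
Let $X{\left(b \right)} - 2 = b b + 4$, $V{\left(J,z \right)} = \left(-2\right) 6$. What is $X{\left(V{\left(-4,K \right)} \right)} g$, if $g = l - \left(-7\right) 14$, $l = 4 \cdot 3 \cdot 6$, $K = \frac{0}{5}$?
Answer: $25500$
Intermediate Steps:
$K = 0$ ($K = 0 \cdot \frac{1}{5} = 0$)
$l = 72$ ($l = 12 \cdot 6 = 72$)
$V{\left(J,z \right)} = -12$
$X{\left(b \right)} = 6 + b^{2}$ ($X{\left(b \right)} = 2 + \left(b b + 4\right) = 2 + \left(b^{2} + 4\right) = 2 + \left(4 + b^{2}\right) = 6 + b^{2}$)
$g = 170$ ($g = 72 - \left(-7\right) 14 = 72 - -98 = 72 + 98 = 170$)
$X{\left(V{\left(-4,K \right)} \right)} g = \left(6 + \left(-12\right)^{2}\right) 170 = \left(6 + 144\right) 170 = 150 \cdot 170 = 25500$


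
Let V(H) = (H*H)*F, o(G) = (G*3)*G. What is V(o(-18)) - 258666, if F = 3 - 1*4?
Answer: -1203450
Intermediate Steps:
F = -1 (F = 3 - 4 = -1)
o(G) = 3*G**2 (o(G) = (3*G)*G = 3*G**2)
V(H) = -H**2 (V(H) = (H*H)*(-1) = H**2*(-1) = -H**2)
V(o(-18)) - 258666 = -(3*(-18)**2)**2 - 258666 = -(3*324)**2 - 258666 = -1*972**2 - 258666 = -1*944784 - 258666 = -944784 - 258666 = -1203450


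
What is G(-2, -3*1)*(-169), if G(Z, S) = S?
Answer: 507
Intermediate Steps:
G(-2, -3*1)*(-169) = -3*1*(-169) = -3*(-169) = 507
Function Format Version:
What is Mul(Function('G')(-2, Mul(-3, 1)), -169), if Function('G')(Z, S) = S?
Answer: 507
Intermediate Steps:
Mul(Function('G')(-2, Mul(-3, 1)), -169) = Mul(Mul(-3, 1), -169) = Mul(-3, -169) = 507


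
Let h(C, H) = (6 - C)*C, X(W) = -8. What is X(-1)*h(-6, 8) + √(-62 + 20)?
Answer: 576 + I*√42 ≈ 576.0 + 6.4807*I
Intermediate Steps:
h(C, H) = C*(6 - C)
X(-1)*h(-6, 8) + √(-62 + 20) = -(-48)*(6 - 1*(-6)) + √(-62 + 20) = -(-48)*(6 + 6) + √(-42) = -(-48)*12 + I*√42 = -8*(-72) + I*√42 = 576 + I*√42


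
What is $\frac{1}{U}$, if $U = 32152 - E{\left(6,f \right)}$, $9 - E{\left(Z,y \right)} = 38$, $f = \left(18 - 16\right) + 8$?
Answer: $\frac{1}{32181} \approx 3.1074 \cdot 10^{-5}$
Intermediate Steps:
$f = 10$ ($f = 2 + 8 = 10$)
$E{\left(Z,y \right)} = -29$ ($E{\left(Z,y \right)} = 9 - 38 = -29$)
$U = 32181$ ($U = 32152 - -29 = 32152 + 29 = 32181$)
$\frac{1}{U} = \frac{1}{32181}$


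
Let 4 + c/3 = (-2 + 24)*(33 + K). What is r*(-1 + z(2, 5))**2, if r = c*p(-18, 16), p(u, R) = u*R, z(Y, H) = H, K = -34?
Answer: 359424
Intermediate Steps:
p(u, R) = R*u
c = -78 (c = -12 + 3*((-2 + 24)*(33 - 34)) = -12 + 3*(22*(-1)) = -12 + 3*(-22) = -12 - 66 = -78)
r = 22464 (r = -1248*(-18) = -78*(-288) = 22464)
r*(-1 + z(2, 5))**2 = 22464*(-1 + 5)**2 = 22464*4**2 = 22464*16 = 359424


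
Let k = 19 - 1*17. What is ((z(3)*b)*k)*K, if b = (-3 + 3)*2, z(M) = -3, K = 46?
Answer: 0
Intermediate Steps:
b = 0 (b = 0*2 = 0)
k = 2 (k = 19 - 17 = 2)
((z(3)*b)*k)*K = (-3*0*2)*46 = (0*2)*46 = 0*46 = 0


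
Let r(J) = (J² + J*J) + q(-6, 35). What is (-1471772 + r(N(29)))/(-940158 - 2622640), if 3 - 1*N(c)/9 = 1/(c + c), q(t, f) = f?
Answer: 2473037385/5992626236 ≈ 0.41268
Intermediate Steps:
N(c) = 27 - 9/(2*c) (N(c) = 27 - 9/(c + c) = 27 - 9*1/(2*c) = 27 - 9/(2*c))
r(J) = 35 + 2*J² (r(J) = (J² + J*J) + 35 = (J² + J²) + 35 = 2*J² + 35 = 35 + 2*J²)
(-1471772 + r(N(29)))/(-940158 - 2622640) = (-1471772 + (35 + 2*(27 - 9/2/29)²))/(-940158 - 2622640) = (-1471772 + (35 + 2*(27 - 9/2*1/29)²))/(-3562798) = (-1471772 + (35 + 2*(27 - 9/58)²))*(-1/3562798) = (-1471772 + (35 + 2*(1557/58)²))*(-1/3562798) = (-1471772 + (35 + 2*(2424249/3364)))*(-1/3562798) = (-1471772 + (35 + 2424249/1682))*(-1/3562798) = (-1471772 + 2483119/1682)*(-1/3562798) = -2473037385/1682*(-1/3562798) = 2473037385/5992626236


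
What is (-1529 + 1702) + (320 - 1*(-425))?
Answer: 918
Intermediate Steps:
(-1529 + 1702) + (320 - 1*(-425)) = 173 + (320 + 425) = 173 + 745 = 918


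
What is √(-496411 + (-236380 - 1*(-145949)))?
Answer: I*√586842 ≈ 766.06*I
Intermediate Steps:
√(-496411 + (-236380 - 1*(-145949))) = √(-496411 + (-236380 + 145949)) = √(-496411 - 90431) = √(-586842) = I*√586842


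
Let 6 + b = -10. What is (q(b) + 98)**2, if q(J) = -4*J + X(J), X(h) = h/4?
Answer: 24964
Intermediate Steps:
X(h) = h/4 (X(h) = h*(1/4) = h/4)
b = -16 (b = -6 - 10 = -16)
q(J) = -15*J/4 (q(J) = -4*J + J/4 = -15*J/4)
(q(b) + 98)**2 = (-15/4*(-16) + 98)**2 = (60 + 98)**2 = 158**2 = 24964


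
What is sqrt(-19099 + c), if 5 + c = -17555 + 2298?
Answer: I*sqrt(34361) ≈ 185.37*I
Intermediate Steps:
c = -15262 (c = -5 + (-17555 + 2298) = -5 - 15257 = -15262)
sqrt(-19099 + c) = sqrt(-19099 - 15262) = sqrt(-34361) = I*sqrt(34361)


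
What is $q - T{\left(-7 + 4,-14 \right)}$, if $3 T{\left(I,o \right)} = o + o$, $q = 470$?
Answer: $\frac{1438}{3} \approx 479.33$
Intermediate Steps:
$T{\left(I,o \right)} = \frac{2 o}{3}$ ($T{\left(I,o \right)} = \frac{o + o}{3} = \frac{2 o}{3}$)
$q - T{\left(-7 + 4,-14 \right)} = 470 - \frac{2}{3} \left(-14\right) = 470 - - \frac{28}{3} = 470 + \frac{28}{3} = \frac{1438}{3}$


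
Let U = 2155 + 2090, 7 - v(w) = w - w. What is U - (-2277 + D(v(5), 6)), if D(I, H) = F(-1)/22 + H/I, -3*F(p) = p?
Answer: 3012761/462 ≈ 6521.1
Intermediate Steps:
F(p) = -p/3
v(w) = 7 (v(w) = 7 - (w - w) = 7 - 1*0 = 7 + 0 = 7)
D(I, H) = 1/66 + H/I (D(I, H) = -1/3*(-1)/22 + H/I = (1/3)*(1/22) + H/I = 1/66 + H/I)
U = 4245
U - (-2277 + D(v(5), 6)) = 4245 - (-2277 + (6 + (1/66)*7)/7) = 4245 - (-2277 + (6 + 7/66)/7) = 4245 - (-2277 + (1/7)*(403/66)) = 4245 - (-2277 + 403/462) = 4245 - 1*(-1051571/462) = 4245 + 1051571/462 = 3012761/462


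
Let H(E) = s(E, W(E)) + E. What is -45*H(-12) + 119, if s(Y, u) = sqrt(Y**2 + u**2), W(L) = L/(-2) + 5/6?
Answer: 659 - 15*sqrt(6865)/2 ≈ 37.585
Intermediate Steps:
W(L) = 5/6 - L/2 (W(L) = L*(-1/2) + 5*(1/6) = -L/2 + 5/6 = 5/6 - L/2)
H(E) = E + sqrt(E**2 + (5/6 - E/2)**2) (H(E) = sqrt(E**2 + (5/6 - E/2)**2) + E = E + sqrt(E**2 + (5/6 - E/2)**2))
-45*H(-12) + 119 = -45*(-12 + sqrt(25 - 30*(-12) + 45*(-12)**2)/6) + 119 = -45*(-12 + sqrt(25 + 360 + 45*144)/6) + 119 = -45*(-12 + sqrt(25 + 360 + 6480)/6) + 119 = -45*(-12 + sqrt(6865)/6) + 119 = (540 - 15*sqrt(6865)/2) + 119 = 659 - 15*sqrt(6865)/2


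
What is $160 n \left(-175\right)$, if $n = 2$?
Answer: $-56000$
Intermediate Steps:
$160 n \left(-175\right) = 160 \cdot 2 \left(-175\right) = 320 \left(-175\right) = -56000$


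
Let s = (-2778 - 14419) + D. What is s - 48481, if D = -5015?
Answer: -70693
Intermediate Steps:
s = -22212 (s = (-2778 - 14419) - 5015 = -17197 - 5015 = -22212)
s - 48481 = -22212 - 48481 = -70693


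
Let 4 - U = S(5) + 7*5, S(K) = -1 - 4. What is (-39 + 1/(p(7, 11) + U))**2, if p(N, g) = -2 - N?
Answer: 1865956/1225 ≈ 1523.2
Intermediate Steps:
S(K) = -5
U = -26 (U = 4 - (-5 + 7*5) = 4 - (-5 + 35) = 4 - 1*30 = 4 - 30 = -26)
(-39 + 1/(p(7, 11) + U))**2 = (-39 + 1/((-2 - 1*7) - 26))**2 = (-39 + 1/((-2 - 7) - 26))**2 = (-39 + 1/(-9 - 26))**2 = (-39 + 1/(-35))**2 = (-39 - 1/35)**2 = (-1366/35)**2 = 1865956/1225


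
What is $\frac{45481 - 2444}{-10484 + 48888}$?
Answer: $\frac{43037}{38404} \approx 1.1206$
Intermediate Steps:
$\frac{45481 - 2444}{-10484 + 48888} = \frac{43037}{38404}$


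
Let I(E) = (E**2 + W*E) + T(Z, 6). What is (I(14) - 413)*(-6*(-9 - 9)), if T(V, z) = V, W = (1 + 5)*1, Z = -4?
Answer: -14796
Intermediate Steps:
W = 6 (W = 6*1 = 6)
I(E) = -4 + E**2 + 6*E (I(E) = (E**2 + 6*E) - 4 = -4 + E**2 + 6*E)
(I(14) - 413)*(-6*(-9 - 9)) = ((-4 + 14**2 + 6*14) - 413)*(-6*(-9 - 9)) = ((-4 + 196 + 84) - 413)*(-6*(-18)) = (276 - 413)*108 = -137*108 = -14796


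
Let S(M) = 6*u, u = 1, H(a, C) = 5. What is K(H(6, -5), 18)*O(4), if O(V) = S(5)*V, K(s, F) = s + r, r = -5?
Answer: 0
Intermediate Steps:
S(M) = 6 (S(M) = 6*1 = 6)
K(s, F) = -5 + s (K(s, F) = s - 5 = -5 + s)
O(V) = 6*V
K(H(6, -5), 18)*O(4) = (-5 + 5)*(6*4) = 0*24 = 0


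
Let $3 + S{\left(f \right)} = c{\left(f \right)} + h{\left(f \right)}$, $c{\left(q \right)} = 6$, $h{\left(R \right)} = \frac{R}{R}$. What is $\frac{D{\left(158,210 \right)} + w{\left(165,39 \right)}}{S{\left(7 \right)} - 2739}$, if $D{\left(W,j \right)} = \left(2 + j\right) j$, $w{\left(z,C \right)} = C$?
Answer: $- \frac{44559}{2735} \approx -16.292$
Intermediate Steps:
$h{\left(R \right)} = 1$
$D{\left(W,j \right)} = j \left(2 + j\right)$
$S{\left(f \right)} = 4$ ($S{\left(f \right)} = -3 + \left(6 + 1\right) = -3 + 7 = 4$)
$\frac{D{\left(158,210 \right)} + w{\left(165,39 \right)}}{S{\left(7 \right)} - 2739} = \frac{210 \left(2 + 210\right) + 39}{4 - 2739} = \frac{210 \cdot 212 + 39}{4 - 2739} = \frac{44520 + 39}{-2735} = 44559 \left(- \frac{1}{2735}\right) = - \frac{44559}{2735}$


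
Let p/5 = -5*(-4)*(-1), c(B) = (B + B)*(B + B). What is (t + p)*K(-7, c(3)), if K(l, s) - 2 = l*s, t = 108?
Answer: -2000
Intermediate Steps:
c(B) = 4*B² (c(B) = (2*B)*(2*B) = 4*B²)
p = -100 (p = 5*(-5*(-4)*(-1)) = 5*(20*(-1)) = 5*(-20) = -100)
K(l, s) = 2 + l*s
(t + p)*K(-7, c(3)) = (108 - 100)*(2 - 28*3²) = 8*(2 - 28*9) = 8*(2 - 7*36) = 8*(2 - 252) = 8*(-250) = -2000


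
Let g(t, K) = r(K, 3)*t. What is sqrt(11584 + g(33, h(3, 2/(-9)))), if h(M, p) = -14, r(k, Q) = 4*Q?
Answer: 2*sqrt(2995) ≈ 109.45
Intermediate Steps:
g(t, K) = 12*t (g(t, K) = (4*3)*t = 12*t)
sqrt(11584 + g(33, h(3, 2/(-9)))) = sqrt(11584 + 12*33) = sqrt(11584 + 396) = sqrt(11980) = 2*sqrt(2995)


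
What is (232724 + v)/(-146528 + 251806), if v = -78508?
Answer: 77108/52639 ≈ 1.4648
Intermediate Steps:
(232724 + v)/(-146528 + 251806) = (232724 - 78508)/(-146528 + 251806) = 154216/105278 = 154216*(1/105278) = 77108/52639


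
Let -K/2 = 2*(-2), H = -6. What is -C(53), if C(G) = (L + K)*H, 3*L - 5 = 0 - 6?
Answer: 46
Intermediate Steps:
K = 8 (K = -4*(-2) = -2*(-4) = 8)
L = -1/3 (L = 5/3 + (0 - 6)/3 = 5/3 + (1/3)*(-6) = 5/3 - 2 = -1/3 ≈ -0.33333)
C(G) = -46 (C(G) = (-1/3 + 8)*(-6) = (23/3)*(-6) = -46)
-C(53) = -1*(-46) = 46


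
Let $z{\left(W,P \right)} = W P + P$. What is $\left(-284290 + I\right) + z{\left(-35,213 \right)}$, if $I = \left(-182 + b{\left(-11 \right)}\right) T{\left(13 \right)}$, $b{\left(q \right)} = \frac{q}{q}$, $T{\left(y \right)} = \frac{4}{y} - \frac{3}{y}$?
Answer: $- \frac{3790097}{13} \approx -2.9155 \cdot 10^{5}$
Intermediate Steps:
$T{\left(y \right)} = \frac{1}{y}$
$b{\left(q \right)} = 1$
$z{\left(W,P \right)} = P + P W$ ($z{\left(W,P \right)} = P W + P = P + P W$)
$I = - \frac{181}{13}$ ($I = \frac{-182 + 1}{13} = \left(-181\right) \frac{1}{13} = - \frac{181}{13} \approx -13.923$)
$\left(-284290 + I\right) + z{\left(-35,213 \right)} = \left(-284290 - \frac{181}{13}\right) + 213 \left(1 - 35\right) = - \frac{3695951}{13} + 213 \left(-34\right) = - \frac{3695951}{13} - 7242 = - \frac{3790097}{13}$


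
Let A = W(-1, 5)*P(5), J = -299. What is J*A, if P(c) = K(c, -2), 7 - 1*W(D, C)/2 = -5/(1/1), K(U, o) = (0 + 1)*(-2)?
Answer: 14352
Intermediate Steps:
K(U, o) = -2 (K(U, o) = 1*(-2) = -2)
W(D, C) = 24 (W(D, C) = 14 - (-10)/(1/1) = 14 - (-10)/1 = 14 - (-10) = 14 - 2*(-5) = 14 + 10 = 24)
P(c) = -2
A = -48 (A = 24*(-2) = -48)
J*A = -299*(-48) = 14352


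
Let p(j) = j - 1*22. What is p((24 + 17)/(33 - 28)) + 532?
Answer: 2591/5 ≈ 518.20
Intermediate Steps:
p(j) = -22 + j (p(j) = j - 22 = -22 + j)
p((24 + 17)/(33 - 28)) + 532 = (-22 + (24 + 17)/(33 - 28)) + 532 = (-22 + 41/5) + 532 = -69/5 + 532 = 2591/5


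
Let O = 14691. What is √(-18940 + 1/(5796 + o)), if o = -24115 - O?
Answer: I*√20638162327010/33010 ≈ 137.62*I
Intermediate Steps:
o = -38806 (o = -24115 - 1*14691 = -24115 - 14691 = -38806)
√(-18940 + 1/(5796 + o)) = √(-18940 + 1/(5796 - 38806)) = √(-18940 + 1/(-33010)) = √(-18940 - 1/33010) = √(-625209401/33010) = I*√20638162327010/33010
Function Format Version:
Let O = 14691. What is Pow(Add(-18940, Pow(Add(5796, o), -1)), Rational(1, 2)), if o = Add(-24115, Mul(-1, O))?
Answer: Mul(Rational(1, 33010), I, Pow(20638162327010, Rational(1, 2))) ≈ Mul(137.62, I)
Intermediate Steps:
o = -38806 (o = Add(-24115, Mul(-1, 14691)) = Add(-24115, -14691) = -38806)
Pow(Add(-18940, Pow(Add(5796, o), -1)), Rational(1, 2)) = Pow(Add(-18940, Pow(Add(5796, -38806), -1)), Rational(1, 2)) = Pow(Add(-18940, Pow(-33010, -1)), Rational(1, 2)) = Pow(Add(-18940, Rational(-1, 33010)), Rational(1, 2)) = Pow(Rational(-625209401, 33010), Rational(1, 2)) = Mul(Rational(1, 33010), I, Pow(20638162327010, Rational(1, 2)))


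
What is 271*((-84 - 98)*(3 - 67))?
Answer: 3156608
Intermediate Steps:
271*((-84 - 98)*(3 - 67)) = 271*(-182*(-64)) = 271*11648 = 3156608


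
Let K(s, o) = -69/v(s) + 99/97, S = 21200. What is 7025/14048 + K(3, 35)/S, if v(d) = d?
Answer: 901016229/1805519200 ≈ 0.49903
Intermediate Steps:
K(s, o) = 99/97 - 69/s (K(s, o) = -69/s + 99/97 = 99/97 - 69/s)
7025/14048 + K(3, 35)/S = 7025/14048 + (99/97 - 69/3)/21200 = 7025*(1/14048) + (99/97 - 69*1/3)*(1/21200) = 7025/14048 + (99/97 - 23)*(1/21200) = 7025/14048 - 2132/97*1/21200 = 7025/14048 - 533/514100 = 901016229/1805519200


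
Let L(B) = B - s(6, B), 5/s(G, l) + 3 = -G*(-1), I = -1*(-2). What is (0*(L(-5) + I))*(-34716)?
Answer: 0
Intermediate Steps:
I = 2
s(G, l) = 5/(-3 + G) (s(G, l) = 5/(-3 - G*(-1)) = 5/(-3 + G))
L(B) = -5/3 + B (L(B) = B - 5/(-3 + 6) = B - 5/3 = -5/3 + B)
(0*(L(-5) + I))*(-34716) = (0*((-5/3 - 5) + 2))*(-34716) = (0*(-20/3 + 2))*(-34716) = (0*(-14/3))*(-34716) = 0*(-34716) = 0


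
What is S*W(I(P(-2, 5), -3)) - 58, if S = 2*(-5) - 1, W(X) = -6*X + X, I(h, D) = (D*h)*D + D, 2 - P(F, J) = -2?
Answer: 1757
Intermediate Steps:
P(F, J) = 4 (P(F, J) = 2 - 1*(-2) = 2 + 2 = 4)
I(h, D) = D + h*D**2 (I(h, D) = h*D**2 + D = D + h*D**2)
W(X) = -5*X
S = -11 (S = -10 - 1 = -11)
S*W(I(P(-2, 5), -3)) - 58 = -(-55)*(-3*(1 - 3*4)) - 58 = -(-55)*(-3*(1 - 12)) - 58 = -(-55)*(-3*(-11)) - 58 = -(-55)*33 - 58 = -11*(-165) - 58 = 1815 - 58 = 1757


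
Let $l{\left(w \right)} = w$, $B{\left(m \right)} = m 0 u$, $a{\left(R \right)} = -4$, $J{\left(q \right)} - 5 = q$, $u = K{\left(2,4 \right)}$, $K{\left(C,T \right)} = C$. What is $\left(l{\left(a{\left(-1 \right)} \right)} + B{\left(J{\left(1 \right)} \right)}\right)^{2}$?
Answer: $16$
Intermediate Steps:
$u = 2$
$J{\left(q \right)} = 5 + q$
$B{\left(m \right)} = 0$ ($B{\left(m \right)} = m 0 \cdot 2 = 0 \cdot 2 = 0$)
$\left(l{\left(a{\left(-1 \right)} \right)} + B{\left(J{\left(1 \right)} \right)}\right)^{2} = \left(-4 + 0\right)^{2} = \left(-4\right)^{2} = 16$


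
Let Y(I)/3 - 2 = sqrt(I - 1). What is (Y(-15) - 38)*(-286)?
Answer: 9152 - 3432*I ≈ 9152.0 - 3432.0*I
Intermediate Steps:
Y(I) = 6 + 3*sqrt(-1 + I) (Y(I) = 6 + 3*sqrt(I - 1) = 6 + 3*sqrt(-1 + I))
(Y(-15) - 38)*(-286) = ((6 + 3*sqrt(-1 - 15)) - 38)*(-286) = ((6 + 3*sqrt(-16)) - 38)*(-286) = ((6 + 3*(4*I)) - 38)*(-286) = ((6 + 12*I) - 38)*(-286) = (-32 + 12*I)*(-286) = 9152 - 3432*I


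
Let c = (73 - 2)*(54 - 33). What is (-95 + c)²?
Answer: 1948816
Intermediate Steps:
c = 1491 (c = 71*21 = 1491)
(-95 + c)² = (-95 + 1491)² = 1396² = 1948816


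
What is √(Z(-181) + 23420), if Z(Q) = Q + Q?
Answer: 3*√2562 ≈ 151.85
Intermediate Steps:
Z(Q) = 2*Q
√(Z(-181) + 23420) = √(2*(-181) + 23420) = √(-362 + 23420) = √23058 = 3*√2562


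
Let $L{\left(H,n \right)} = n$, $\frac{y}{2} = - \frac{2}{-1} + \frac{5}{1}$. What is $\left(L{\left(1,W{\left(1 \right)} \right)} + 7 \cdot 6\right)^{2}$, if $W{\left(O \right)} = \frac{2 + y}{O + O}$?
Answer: $2500$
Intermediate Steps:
$y = 14$ ($y = 2 \left(- \frac{2}{-1} + \frac{5}{1}\right) = 2 \left(\left(-2\right) \left(-1\right) + 5 \cdot 1\right) = 2 \left(2 + 5\right) = 2 \cdot 7 = 14$)
$W{\left(O \right)} = \frac{8}{O}$ ($W{\left(O \right)} = \frac{2 + 14}{O + O} = \frac{16}{2 O} = 16 \frac{1}{2 O} = \frac{8}{O}$)
$\left(L{\left(1,W{\left(1 \right)} \right)} + 7 \cdot 6\right)^{2} = \left(\frac{8}{1} + 7 \cdot 6\right)^{2} = \left(8 \cdot 1 + 42\right)^{2} = \left(8 + 42\right)^{2} = 50^{2} = 2500$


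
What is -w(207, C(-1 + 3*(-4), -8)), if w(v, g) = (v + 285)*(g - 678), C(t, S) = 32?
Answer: 317832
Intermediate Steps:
w(v, g) = (-678 + g)*(285 + v) (w(v, g) = (285 + v)*(-678 + g) = (-678 + g)*(285 + v))
-w(207, C(-1 + 3*(-4), -8)) = -(-193230 - 678*207 + 285*32 + 32*207) = -(-193230 - 140346 + 9120 + 6624) = -1*(-317832) = 317832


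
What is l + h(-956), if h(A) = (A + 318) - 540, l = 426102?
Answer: 424924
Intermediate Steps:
h(A) = -222 + A (h(A) = (318 + A) - 540 = -222 + A)
l + h(-956) = 426102 + (-222 - 956) = 426102 - 1178 = 424924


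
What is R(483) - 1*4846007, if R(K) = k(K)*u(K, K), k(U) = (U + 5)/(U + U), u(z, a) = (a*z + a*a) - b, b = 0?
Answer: -4610303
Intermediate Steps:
u(z, a) = a² + a*z (u(z, a) = (a*z + a*a) - 1*0 = (a*z + a²) + 0 = (a² + a*z) + 0 = a² + a*z)
k(U) = (5 + U)/(2*U) (k(U) = (5 + U)/((2*U)) = (5 + U)*(1/(2*U)) = (5 + U)/(2*U))
R(K) = K*(5 + K) (R(K) = ((5 + K)/(2*K))*(K*(K + K)) = ((5 + K)/(2*K))*(K*(2*K)) = ((5 + K)/(2*K))*(2*K²) = K*(5 + K))
R(483) - 1*4846007 = 483*(5 + 483) - 1*4846007 = 483*488 - 4846007 = 235704 - 4846007 = -4610303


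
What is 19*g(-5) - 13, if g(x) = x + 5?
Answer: -13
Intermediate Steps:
g(x) = 5 + x
19*g(-5) - 13 = 19*(5 - 5) - 13 = 19*0 - 13 = 0 - 13 = -13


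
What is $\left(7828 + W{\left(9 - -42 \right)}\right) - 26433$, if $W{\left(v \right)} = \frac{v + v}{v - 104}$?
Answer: $- \frac{986167}{53} \approx -18607.0$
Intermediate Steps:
$W{\left(v \right)} = \frac{2 v}{-104 + v}$
$\left(7828 + W{\left(9 - -42 \right)}\right) - 26433 = \left(7828 + \frac{2 \left(9 - -42\right)}{-104 + \left(9 - -42\right)}\right) - 26433 = \left(7828 + \frac{2 \left(9 + 42\right)}{-104 + \left(9 + 42\right)}\right) - 26433 = \left(7828 + 2 \cdot 51 \frac{1}{-104 + 51}\right) - 26433 = \left(7828 + 2 \cdot 51 \frac{1}{-53}\right) - 26433 = \left(7828 + 2 \cdot 51 \left(- \frac{1}{53}\right)\right) - 26433 = \left(7828 - \frac{102}{53}\right) - 26433 = \frac{414782}{53} - 26433 = - \frac{986167}{53}$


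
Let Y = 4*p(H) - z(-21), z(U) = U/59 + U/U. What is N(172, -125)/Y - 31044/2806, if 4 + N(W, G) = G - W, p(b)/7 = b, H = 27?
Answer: -716669329/62526098 ≈ -11.462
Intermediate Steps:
p(b) = 7*b
z(U) = 1 + U/59 (z(U) = U*(1/59) + 1 = U/59 + 1 = 1 + U/59)
N(W, G) = -4 + G - W (N(W, G) = -4 + (G - W) = -4 + G - W)
Y = 44566/59 (Y = 4*(7*27) - (1 + (1/59)*(-21)) = 4*189 - (1 - 21/59) = 756 - 1*38/59 = 756 - 38/59 = 44566/59 ≈ 755.36)
N(172, -125)/Y - 31044/2806 = (-4 - 125 - 1*172)/(44566/59) - 31044/2806 = (-4 - 125 - 172)*(59/44566) - 31044*1/2806 = -301*59/44566 - 15522/1403 = -17759/44566 - 15522/1403 = -716669329/62526098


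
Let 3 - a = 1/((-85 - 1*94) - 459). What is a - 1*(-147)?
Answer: 95701/638 ≈ 150.00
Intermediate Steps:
a = 1915/638 (a = 3 - 1/((-85 - 1*94) - 459) = 3 - 1/((-85 - 94) - 459) = 3 - 1/(-179 - 459) = 3 - 1/(-638) = 3 - 1*(-1/638) = 3 + 1/638 = 1915/638 ≈ 3.0016)
a - 1*(-147) = 1915/638 - 1*(-147) = 1915/638 + 147 = 95701/638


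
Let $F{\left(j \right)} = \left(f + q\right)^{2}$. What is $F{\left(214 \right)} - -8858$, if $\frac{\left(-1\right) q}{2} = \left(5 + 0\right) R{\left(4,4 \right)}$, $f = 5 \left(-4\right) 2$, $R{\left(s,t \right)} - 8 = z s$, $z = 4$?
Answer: $87258$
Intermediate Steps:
$R{\left(s,t \right)} = 8 + 4 s$
$f = -40$ ($f = \left(-20\right) 2 = -40$)
$q = -240$ ($q = - 2 \left(5 + 0\right) \left(8 + 4 \cdot 4\right) = - 2 \cdot 5 \left(8 + 16\right) = - 2 \cdot 5 \cdot 24 = \left(-2\right) 120 = -240$)
$F{\left(j \right)} = 78400$ ($F{\left(j \right)} = \left(-40 - 240\right)^{2} = \left(-280\right)^{2} = 78400$)
$F{\left(214 \right)} - -8858 = 78400 - -8858 = 78400 + 8858 = 87258$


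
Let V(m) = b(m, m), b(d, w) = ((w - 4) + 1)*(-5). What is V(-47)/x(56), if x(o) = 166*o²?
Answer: 125/260288 ≈ 0.00048024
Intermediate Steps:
b(d, w) = 15 - 5*w (b(d, w) = ((-4 + w) + 1)*(-5) = (-3 + w)*(-5) = 15 - 5*w)
V(m) = 15 - 5*m
V(-47)/x(56) = (15 - 5*(-47))/((166*56²)) = (15 + 235)/((166*3136)) = 250/520576 = 250*(1/520576) = 125/260288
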